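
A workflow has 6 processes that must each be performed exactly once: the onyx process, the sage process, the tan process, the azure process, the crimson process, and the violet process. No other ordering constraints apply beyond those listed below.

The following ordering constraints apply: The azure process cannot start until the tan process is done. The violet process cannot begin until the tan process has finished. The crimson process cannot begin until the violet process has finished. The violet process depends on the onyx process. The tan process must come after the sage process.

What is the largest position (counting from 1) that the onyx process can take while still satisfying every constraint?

The processes that are forced after the onyx process, directly or by a chain of constraints, are the crimson process, the violet process. That's 2 processes.
So at least 2 processes follow the onyx process, putting the onyx process no later than position 4. That position is achievable by scheduling everything else first.

4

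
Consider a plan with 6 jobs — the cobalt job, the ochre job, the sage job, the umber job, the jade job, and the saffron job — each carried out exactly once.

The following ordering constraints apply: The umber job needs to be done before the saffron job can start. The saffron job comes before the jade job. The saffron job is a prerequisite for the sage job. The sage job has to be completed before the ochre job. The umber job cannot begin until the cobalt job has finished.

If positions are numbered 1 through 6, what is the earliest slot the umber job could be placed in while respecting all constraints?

2

Working backwards through the constraints from the umber job, its only required predecessor is the cobalt job.
With 1 mandatory predecessor, the earliest the umber job can sit is position 1+1 = 2, and placing just that one first achieves it.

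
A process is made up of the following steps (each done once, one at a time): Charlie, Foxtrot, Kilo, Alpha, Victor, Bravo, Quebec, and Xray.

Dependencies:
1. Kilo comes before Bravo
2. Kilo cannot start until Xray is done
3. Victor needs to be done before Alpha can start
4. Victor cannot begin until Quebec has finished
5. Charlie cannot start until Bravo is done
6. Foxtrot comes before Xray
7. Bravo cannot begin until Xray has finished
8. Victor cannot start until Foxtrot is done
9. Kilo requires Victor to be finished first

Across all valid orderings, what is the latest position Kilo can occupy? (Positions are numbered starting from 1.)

Every step that must follow Kilo has to come after it. Tracing all chains starting from Kilo, those steps are: Charlie, Bravo — 2 in total.
So at least 2 steps follow Kilo, putting Kilo no later than position 6. That position is achievable by scheduling everything else first.

6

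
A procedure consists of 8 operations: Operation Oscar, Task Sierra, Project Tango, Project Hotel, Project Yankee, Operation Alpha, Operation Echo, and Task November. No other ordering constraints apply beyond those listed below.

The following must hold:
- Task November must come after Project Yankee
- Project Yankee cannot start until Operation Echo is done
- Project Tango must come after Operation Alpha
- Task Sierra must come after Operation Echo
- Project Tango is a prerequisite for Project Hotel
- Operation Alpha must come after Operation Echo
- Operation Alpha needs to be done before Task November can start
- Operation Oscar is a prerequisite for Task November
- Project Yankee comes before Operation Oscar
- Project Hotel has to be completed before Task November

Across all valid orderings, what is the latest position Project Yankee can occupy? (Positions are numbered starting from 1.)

6

Following every chain forward from Project Yankee, the operations that must come later are Operation Oscar, Task November — 2 of them.
With 2 mandatory successors out of 8 operations total, the latest slot for Project Yankee is 8−2 = 6, and it's reachable by doing all non-successors before Project Yankee.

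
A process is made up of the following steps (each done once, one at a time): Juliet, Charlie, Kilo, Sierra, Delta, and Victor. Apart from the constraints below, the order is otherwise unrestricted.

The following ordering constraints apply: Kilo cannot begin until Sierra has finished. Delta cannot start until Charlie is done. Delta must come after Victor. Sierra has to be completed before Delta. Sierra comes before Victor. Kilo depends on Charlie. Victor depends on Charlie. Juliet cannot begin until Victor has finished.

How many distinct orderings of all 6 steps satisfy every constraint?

16

2 steps have no prerequisites (Charlie, Sierra), so any of them could come first.
Systematically extending each partial ordering one step at a time and counting, there are 16 complete orderings.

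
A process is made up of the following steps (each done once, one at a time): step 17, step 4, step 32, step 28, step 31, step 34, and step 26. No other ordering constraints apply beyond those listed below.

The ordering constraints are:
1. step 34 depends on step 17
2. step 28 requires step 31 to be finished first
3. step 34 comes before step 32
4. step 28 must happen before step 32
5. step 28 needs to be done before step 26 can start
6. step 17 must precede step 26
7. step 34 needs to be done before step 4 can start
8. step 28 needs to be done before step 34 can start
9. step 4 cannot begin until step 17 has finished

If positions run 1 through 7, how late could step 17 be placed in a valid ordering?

The steps that are forced after step 17, directly or by a chain of constraints, are step 4, step 32, step 34, step 26. That's 4 steps.
So at least 4 steps follow step 17, putting step 17 no later than position 3. That position is achievable by scheduling everything else first.

3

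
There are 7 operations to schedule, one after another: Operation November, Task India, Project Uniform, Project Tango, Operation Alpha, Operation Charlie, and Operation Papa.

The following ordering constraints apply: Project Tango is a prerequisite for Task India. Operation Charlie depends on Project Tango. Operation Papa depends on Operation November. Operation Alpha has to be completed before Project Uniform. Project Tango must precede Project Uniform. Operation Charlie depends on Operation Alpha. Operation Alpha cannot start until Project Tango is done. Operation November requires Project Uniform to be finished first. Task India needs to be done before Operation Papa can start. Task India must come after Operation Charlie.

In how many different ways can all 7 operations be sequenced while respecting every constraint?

6

Only Project Tango has no prerequisites, so it must go first.
Enumerating by repeatedly choosing an available operation (one whose prerequisites are all placed) gives 6 distinct complete orderings.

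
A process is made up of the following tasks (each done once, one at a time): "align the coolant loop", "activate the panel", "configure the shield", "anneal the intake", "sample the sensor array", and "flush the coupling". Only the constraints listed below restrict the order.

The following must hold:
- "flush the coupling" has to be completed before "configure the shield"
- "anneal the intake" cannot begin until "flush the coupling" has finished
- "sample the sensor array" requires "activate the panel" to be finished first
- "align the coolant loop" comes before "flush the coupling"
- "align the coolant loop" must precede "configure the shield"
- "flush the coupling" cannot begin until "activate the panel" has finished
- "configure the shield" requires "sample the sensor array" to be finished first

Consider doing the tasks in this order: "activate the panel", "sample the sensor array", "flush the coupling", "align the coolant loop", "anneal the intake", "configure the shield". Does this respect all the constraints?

No

Here "align the coolant loop" comes after "flush the coupling".
Since "align the coolant loop" is required before "flush the coupling", the ordering is invalid.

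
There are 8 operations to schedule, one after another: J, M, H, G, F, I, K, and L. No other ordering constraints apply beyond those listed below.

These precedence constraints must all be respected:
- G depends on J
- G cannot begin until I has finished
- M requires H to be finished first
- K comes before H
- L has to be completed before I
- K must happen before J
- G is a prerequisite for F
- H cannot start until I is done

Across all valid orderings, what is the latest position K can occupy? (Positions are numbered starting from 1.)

Following every chain forward from K, the operations that must come later are J, M, H, G, F — 5 of them.
With 5 mandatory successors out of 8 operations total, the latest slot for K is 8−5 = 3, and it's reachable by doing all non-successors before K.

3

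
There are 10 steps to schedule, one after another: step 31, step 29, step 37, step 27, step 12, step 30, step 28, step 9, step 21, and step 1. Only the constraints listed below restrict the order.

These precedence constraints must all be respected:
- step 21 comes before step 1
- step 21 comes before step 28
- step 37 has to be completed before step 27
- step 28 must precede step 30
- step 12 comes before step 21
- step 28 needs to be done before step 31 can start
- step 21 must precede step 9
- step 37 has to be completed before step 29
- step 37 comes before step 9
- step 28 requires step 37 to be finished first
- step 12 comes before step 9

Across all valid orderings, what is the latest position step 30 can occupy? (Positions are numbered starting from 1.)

10

Step 30 has no required successors, so nothing stops it from going last (position 10).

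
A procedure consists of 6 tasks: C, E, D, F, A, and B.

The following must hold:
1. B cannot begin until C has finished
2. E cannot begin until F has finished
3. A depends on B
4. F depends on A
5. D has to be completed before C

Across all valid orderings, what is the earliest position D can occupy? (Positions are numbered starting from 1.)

Nothing is required before D; it can be the very first task.

1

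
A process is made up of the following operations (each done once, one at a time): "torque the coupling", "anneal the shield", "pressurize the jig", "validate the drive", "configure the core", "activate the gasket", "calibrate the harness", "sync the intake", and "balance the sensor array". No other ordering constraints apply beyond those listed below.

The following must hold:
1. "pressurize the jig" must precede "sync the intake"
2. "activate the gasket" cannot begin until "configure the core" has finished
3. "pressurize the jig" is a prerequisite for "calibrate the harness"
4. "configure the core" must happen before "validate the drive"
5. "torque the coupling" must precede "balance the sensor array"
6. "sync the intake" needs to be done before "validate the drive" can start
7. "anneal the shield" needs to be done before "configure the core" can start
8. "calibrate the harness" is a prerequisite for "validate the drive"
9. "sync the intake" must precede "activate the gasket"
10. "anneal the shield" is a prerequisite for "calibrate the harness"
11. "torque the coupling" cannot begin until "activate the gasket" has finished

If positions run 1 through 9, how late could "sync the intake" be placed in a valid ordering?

5

Every operation that must follow "sync the intake" has to come after it. Tracing all chains starting from "sync the intake", those operations are: "torque the coupling", "validate the drive", "activate the gasket", "balance the sensor array" — 4 in total.
With 4 mandatory successors out of 9 operations total, the latest slot for "sync the intake" is 9−4 = 5, and it's reachable by doing all non-successors before "sync the intake".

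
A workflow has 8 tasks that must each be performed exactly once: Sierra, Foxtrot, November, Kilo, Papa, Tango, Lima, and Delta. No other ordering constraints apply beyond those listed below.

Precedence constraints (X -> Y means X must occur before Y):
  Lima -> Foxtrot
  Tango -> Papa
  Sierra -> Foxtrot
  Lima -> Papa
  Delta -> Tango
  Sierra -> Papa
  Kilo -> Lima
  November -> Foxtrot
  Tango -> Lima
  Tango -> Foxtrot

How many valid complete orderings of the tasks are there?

195

4 tasks have no prerequisites (Sierra, November, Kilo, Delta), so any of them could come first.
Counting all ways to extend the partial order to a total order gives 195.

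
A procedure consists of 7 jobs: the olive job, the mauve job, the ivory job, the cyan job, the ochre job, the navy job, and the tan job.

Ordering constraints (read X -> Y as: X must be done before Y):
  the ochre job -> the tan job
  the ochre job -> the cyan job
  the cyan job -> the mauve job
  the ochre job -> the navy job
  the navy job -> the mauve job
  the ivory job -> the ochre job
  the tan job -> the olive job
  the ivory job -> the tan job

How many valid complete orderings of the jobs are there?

20

Only the ivory job has no prerequisites, so it must go first.
Counting all ways to extend the partial order to a total order gives 20.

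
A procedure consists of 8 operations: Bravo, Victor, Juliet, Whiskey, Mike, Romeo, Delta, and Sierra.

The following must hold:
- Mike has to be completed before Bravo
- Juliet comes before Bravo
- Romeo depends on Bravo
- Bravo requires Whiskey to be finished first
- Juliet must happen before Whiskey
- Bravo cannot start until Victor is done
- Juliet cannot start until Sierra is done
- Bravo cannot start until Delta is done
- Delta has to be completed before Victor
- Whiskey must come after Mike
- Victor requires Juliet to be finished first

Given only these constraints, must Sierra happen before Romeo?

Yes

There is a constraint chain Sierra → Juliet → Bravo → Romeo.
That forces Sierra before Romeo in every valid schedule.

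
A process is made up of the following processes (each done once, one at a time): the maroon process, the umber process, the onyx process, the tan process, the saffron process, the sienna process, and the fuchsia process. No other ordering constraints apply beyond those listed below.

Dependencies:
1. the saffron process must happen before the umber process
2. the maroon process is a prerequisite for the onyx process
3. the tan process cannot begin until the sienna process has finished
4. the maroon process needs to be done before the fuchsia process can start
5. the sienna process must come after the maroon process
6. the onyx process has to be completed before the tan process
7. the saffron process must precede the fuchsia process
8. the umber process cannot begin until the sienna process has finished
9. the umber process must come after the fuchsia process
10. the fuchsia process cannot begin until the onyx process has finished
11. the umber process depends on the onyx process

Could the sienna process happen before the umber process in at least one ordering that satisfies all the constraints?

The sienna process is actually forced before the umber process by the constraints, so certainly some valid ordering has the sienna process first.

Yes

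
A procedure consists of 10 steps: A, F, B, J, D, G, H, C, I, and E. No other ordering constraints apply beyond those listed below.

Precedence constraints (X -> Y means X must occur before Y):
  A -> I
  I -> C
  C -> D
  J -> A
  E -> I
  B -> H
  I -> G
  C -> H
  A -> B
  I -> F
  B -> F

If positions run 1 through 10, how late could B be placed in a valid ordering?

8

The steps that are forced after B, directly or by a chain of constraints, are F, H. That's 2 steps.
With 2 mandatory successors out of 10 steps total, the latest slot for B is 10−2 = 8, and it's reachable by doing all non-successors before B.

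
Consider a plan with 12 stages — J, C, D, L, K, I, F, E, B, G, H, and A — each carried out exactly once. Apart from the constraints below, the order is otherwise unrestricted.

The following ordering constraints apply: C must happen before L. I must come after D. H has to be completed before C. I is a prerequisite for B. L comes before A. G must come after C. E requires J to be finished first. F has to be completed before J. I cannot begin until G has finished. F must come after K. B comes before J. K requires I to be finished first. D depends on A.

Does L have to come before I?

Yes

Tracing the constraints gives a chain: L → A → D → I.
Hence L necessarily comes before I.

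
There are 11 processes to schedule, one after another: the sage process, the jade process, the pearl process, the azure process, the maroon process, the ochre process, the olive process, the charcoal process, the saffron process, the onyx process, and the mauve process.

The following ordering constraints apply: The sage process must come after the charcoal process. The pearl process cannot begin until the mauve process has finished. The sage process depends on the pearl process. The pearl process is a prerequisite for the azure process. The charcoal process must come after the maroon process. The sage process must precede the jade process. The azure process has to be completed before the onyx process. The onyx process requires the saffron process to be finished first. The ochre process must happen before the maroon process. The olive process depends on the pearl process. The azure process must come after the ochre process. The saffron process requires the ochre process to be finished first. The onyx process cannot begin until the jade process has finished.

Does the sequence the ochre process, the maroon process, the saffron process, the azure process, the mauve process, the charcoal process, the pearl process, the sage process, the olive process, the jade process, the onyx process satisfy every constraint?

No

Here the pearl process comes after the azure process.
Since the pearl process is required before the azure process, the ordering is invalid.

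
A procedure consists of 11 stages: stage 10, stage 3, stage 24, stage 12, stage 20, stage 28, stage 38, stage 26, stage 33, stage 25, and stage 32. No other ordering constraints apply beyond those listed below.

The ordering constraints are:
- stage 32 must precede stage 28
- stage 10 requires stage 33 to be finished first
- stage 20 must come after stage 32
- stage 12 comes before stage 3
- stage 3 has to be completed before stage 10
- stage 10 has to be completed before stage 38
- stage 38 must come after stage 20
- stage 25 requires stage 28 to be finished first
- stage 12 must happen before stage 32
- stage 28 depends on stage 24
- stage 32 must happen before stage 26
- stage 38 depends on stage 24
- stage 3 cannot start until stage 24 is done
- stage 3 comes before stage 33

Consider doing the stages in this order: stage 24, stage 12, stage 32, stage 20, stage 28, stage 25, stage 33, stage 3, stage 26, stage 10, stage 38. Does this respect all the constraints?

Here stage 3 comes after stage 33.
But one of the constraints requires stage 3 before stage 33, so this ordering violates it.

No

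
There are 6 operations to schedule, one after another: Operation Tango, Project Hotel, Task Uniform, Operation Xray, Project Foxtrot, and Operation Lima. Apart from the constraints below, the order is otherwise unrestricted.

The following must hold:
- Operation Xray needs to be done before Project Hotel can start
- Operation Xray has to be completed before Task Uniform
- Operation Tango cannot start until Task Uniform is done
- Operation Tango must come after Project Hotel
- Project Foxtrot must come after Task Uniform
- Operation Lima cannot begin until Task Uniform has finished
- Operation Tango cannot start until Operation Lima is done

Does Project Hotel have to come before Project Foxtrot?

No

No chain of constraints connects Project Hotel to Project Foxtrot in either direction.
So Project Hotel can come before Project Foxtrot or after — it is not forced.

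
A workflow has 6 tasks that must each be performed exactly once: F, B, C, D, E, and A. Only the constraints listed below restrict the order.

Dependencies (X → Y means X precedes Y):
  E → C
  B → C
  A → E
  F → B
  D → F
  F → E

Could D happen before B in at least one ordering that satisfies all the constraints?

Every valid ordering already has D before B (the constraints require it), so in particular at least one does.

Yes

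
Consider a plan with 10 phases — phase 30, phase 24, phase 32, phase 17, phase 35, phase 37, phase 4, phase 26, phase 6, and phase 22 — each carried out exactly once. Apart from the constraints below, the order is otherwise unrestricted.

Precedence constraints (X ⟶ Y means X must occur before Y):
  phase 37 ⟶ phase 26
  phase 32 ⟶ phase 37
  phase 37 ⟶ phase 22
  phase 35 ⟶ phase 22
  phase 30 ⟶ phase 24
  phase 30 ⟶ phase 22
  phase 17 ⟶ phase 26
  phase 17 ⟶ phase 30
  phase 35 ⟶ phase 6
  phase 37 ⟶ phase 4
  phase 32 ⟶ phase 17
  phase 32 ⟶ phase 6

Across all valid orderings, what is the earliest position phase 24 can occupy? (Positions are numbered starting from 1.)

4

Every phase that must precede phase 24 has to come before it. Tracing all chains that end at phase 24, those phases are: phase 30, phase 32, phase 17 — 3 in total.
With 3 mandatory predecessors, the earliest phase 24 can sit is position 3+1 = 4, and placing just those 3 first achieves it.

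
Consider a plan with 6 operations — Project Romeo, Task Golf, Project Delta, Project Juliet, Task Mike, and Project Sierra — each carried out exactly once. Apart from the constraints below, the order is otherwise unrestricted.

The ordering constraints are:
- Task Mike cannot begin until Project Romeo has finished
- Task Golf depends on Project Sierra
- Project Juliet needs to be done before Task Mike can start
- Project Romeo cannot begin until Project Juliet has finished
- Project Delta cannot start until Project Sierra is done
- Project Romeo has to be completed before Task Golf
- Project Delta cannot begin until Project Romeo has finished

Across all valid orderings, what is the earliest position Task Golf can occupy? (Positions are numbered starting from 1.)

Working backwards through the constraints from Task Golf, its full set of required predecessors is Project Romeo, Project Juliet, Project Sierra — 3 of them.
With 3 mandatory predecessors, the earliest Task Golf can sit is position 3+1 = 4, and placing just those 3 first achieves it.

4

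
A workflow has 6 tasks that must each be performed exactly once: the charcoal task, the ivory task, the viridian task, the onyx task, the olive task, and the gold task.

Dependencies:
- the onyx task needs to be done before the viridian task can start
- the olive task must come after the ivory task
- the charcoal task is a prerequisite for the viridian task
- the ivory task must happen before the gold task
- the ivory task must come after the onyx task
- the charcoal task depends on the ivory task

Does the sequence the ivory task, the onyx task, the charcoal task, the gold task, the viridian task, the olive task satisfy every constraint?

No

The sequence places the ivory task ahead of the onyx task.
Since the onyx task is required before the ivory task, the ordering is invalid.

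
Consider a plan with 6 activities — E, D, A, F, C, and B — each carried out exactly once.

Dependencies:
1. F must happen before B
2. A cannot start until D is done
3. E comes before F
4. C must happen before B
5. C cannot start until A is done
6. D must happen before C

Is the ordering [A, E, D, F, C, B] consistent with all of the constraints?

In the proposed order, A appears before D.
Since D is required before A, the ordering is invalid.

No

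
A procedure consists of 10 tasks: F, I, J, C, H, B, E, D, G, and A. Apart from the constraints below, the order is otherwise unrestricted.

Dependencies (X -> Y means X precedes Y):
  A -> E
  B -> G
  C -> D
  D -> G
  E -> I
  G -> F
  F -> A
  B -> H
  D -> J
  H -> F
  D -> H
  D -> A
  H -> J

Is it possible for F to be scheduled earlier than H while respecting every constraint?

No

There is a dependency chain H → F, so F always comes after H.
So no valid ordering can have F before H.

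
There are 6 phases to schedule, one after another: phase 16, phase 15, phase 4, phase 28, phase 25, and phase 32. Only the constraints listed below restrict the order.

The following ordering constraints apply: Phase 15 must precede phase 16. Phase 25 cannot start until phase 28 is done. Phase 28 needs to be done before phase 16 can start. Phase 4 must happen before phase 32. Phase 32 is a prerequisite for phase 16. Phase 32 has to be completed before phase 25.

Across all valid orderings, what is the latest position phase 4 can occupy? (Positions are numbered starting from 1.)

3

Every phase that must follow phase 4 has to come after it. Tracing all chains starting from phase 4, those phases are: phase 16, phase 25, phase 32 — 3 in total.
So at least 3 phases follow phase 4, putting phase 4 no later than position 3. That position is achievable by scheduling everything else first.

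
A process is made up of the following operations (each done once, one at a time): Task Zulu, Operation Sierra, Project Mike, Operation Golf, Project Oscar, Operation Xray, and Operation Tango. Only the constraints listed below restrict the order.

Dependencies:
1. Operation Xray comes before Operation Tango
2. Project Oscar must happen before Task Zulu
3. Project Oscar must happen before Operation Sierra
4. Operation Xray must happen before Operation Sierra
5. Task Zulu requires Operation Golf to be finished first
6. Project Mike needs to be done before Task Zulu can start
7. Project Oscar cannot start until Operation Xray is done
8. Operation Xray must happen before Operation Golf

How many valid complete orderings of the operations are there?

133

The operations with no prerequisites are Project Mike, Operation Xray; any of them can be placed first.
Systematically extending each partial ordering one operation at a time and counting, there are 133 complete orderings.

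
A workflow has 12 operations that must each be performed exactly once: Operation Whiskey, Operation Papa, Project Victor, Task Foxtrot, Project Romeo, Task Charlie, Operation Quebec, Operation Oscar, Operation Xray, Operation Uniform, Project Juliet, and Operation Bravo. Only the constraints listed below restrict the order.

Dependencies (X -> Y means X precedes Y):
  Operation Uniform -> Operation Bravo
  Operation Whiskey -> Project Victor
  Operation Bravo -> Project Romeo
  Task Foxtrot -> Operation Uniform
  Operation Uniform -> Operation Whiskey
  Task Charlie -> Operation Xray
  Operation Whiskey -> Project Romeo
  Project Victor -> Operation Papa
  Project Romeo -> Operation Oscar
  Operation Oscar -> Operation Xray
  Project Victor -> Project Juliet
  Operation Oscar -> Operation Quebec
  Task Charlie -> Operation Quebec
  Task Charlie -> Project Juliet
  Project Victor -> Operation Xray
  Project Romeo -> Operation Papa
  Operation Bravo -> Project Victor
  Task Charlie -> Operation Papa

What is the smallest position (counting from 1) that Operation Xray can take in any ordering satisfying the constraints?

The operations that are forced before Operation Xray, directly or transitively, are Operation Whiskey, Project Victor, Task Foxtrot, Project Romeo, Task Charlie, Operation Oscar, Operation Uniform, Operation Bravo. That's 8 operations.
So at minimum 8 operations come before Operation Xray, putting Operation Xray no earlier than position 9. That position is achievable by scheduling exactly those predecessors first.

9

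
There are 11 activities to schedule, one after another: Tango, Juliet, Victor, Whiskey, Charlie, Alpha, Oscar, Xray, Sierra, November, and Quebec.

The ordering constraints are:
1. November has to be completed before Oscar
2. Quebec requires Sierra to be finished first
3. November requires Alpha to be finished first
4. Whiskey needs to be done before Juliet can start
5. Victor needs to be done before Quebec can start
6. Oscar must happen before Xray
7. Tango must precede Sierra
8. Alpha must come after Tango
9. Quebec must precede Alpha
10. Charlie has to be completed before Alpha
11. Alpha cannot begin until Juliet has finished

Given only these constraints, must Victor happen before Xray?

Following the dependencies: Victor → Quebec → Alpha → November → Oscar → Xray.
Hence Victor necessarily comes before Xray.

Yes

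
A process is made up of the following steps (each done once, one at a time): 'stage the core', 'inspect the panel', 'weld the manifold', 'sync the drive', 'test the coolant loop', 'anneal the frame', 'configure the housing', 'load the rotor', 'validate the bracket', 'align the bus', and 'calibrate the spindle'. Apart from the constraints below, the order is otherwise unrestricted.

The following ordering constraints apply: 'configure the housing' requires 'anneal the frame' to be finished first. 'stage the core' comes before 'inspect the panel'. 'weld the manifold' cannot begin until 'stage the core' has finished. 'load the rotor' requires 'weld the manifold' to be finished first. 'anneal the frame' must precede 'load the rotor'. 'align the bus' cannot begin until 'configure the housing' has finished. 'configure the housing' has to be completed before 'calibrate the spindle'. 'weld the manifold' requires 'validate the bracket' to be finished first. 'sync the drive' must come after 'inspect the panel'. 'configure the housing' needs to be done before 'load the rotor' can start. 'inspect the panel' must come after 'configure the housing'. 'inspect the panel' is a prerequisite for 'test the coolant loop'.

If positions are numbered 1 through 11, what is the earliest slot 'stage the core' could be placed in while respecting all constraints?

'stage the core' has no prerequisites at all, so it can go in position 1.

1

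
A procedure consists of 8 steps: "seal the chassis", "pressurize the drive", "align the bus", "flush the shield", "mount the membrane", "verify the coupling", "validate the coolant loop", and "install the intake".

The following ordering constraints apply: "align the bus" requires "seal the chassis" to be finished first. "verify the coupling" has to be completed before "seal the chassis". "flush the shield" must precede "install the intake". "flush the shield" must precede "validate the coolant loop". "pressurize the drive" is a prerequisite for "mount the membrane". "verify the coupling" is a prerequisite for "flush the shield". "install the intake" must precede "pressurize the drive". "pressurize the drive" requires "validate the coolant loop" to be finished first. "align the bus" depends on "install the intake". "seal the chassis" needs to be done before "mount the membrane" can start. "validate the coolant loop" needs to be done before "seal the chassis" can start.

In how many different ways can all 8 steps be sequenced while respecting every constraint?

13

Only "verify the coupling" has no prerequisites, so it must go first.
Enumerating by repeatedly choosing an available step (one whose prerequisites are all placed) gives 13 distinct complete orderings.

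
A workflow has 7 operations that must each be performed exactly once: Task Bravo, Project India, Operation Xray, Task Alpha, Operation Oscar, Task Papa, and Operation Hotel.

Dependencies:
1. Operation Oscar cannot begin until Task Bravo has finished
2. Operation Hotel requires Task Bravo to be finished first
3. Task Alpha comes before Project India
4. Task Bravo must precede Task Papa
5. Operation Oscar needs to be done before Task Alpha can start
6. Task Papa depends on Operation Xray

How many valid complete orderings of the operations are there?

80

The operations with no prerequisites are Task Bravo, Operation Xray; any of them can be placed first.
Counting all ways to extend the partial order to a total order gives 80.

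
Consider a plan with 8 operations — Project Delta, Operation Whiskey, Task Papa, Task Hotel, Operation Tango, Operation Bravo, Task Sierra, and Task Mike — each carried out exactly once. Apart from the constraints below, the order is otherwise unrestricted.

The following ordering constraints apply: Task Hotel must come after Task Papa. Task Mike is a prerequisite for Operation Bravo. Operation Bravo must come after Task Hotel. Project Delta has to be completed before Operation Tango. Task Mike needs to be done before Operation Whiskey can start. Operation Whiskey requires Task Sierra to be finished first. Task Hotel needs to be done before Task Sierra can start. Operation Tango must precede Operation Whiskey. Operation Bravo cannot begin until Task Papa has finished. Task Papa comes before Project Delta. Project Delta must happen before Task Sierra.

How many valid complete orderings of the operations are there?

The operations with no prerequisites are Task Papa, Task Mike; any of them can be placed first.
Systematically extending each partial ordering one operation at a time and counting, there are 107 complete orderings.

107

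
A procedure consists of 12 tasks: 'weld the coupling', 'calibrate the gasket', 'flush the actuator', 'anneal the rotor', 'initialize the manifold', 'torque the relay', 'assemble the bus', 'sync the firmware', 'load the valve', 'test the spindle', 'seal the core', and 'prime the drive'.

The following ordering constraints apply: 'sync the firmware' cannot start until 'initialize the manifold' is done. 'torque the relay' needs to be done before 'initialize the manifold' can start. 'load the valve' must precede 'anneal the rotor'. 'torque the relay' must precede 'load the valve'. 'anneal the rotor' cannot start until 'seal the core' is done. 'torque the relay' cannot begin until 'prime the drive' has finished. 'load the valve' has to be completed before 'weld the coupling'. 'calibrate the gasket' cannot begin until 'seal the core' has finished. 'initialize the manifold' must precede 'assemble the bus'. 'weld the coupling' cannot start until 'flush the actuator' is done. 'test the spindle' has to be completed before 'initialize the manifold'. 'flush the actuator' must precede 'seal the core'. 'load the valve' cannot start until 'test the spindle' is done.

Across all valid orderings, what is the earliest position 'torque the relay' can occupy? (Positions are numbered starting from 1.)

2

The only task forced before 'torque the relay' (directly or transitively) is 'prime the drive'.
With 1 mandatory predecessor, the earliest 'torque the relay' can sit is position 1+1 = 2, and placing just that one first achieves it.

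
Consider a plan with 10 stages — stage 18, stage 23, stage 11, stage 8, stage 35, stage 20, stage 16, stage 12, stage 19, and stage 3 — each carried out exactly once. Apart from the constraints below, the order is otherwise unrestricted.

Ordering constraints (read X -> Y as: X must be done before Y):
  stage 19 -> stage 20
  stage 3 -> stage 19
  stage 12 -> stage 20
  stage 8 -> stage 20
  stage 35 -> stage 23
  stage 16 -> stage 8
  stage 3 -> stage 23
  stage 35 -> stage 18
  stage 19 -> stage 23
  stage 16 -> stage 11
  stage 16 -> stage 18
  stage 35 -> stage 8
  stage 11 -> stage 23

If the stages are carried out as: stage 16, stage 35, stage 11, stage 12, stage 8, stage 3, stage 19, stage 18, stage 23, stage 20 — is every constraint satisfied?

Going through the constraints one by one, each required predecessor appears earlier in the sequence than its dependent — e.g. stage 35 (position 2) is before stage 23 (position 9), as required.

Yes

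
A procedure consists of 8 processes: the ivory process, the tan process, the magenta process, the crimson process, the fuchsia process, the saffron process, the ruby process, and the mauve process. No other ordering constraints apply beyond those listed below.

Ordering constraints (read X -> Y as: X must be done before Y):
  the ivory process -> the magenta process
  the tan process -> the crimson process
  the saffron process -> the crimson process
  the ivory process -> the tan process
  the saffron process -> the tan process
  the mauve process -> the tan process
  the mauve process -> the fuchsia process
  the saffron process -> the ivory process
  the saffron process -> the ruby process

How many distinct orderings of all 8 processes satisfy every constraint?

2 processes have no prerequisites (the saffron process, the mauve process), so any of them could come first.
Systematically extending each partial ordering one process at a time and counting, there are 315 complete orderings.

315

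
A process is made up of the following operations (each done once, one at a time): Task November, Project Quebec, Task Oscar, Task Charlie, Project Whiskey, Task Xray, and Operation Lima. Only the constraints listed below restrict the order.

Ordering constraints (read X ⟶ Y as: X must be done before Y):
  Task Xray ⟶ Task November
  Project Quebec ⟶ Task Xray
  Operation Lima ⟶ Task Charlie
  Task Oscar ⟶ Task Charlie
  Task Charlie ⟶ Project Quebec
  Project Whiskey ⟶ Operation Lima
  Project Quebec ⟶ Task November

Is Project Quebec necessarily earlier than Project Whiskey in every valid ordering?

No

The constraints actually force Project Whiskey before Project Quebec (via Project Whiskey → Operation Lima → Task Charlie → Project Quebec), not the other way around.
So Project Quebec does not have to come before Project Whiskey — it cannot.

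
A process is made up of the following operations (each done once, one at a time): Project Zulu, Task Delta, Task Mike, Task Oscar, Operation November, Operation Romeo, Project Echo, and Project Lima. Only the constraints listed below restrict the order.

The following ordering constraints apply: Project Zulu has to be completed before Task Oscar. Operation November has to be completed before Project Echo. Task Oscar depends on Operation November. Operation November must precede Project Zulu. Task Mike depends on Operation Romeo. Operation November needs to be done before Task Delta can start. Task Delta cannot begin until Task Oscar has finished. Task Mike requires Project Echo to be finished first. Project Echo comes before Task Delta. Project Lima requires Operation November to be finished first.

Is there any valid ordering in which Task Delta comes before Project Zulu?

No

Following Project Zulu → Task Oscar → Task Delta, Project Zulu must precede Task Delta in every valid ordering.
So no valid ordering can have Task Delta before Project Zulu.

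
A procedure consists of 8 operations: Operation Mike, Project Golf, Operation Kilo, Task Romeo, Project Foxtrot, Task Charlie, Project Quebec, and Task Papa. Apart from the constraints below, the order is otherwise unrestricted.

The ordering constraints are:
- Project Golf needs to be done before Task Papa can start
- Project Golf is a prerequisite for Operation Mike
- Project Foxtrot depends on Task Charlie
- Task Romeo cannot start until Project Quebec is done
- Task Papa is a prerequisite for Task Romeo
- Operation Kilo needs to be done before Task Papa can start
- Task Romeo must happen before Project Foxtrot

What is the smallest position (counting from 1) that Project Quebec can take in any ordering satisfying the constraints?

1

Nothing is required before Project Quebec; it can be the very first operation.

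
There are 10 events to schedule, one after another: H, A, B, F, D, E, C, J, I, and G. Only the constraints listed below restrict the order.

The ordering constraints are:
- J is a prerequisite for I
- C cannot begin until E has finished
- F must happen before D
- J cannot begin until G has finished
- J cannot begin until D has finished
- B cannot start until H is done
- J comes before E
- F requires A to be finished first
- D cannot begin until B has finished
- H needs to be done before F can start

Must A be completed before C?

Yes

Chaining the stated constraints: A → F → D → J → E → C.
Hence A necessarily comes before C.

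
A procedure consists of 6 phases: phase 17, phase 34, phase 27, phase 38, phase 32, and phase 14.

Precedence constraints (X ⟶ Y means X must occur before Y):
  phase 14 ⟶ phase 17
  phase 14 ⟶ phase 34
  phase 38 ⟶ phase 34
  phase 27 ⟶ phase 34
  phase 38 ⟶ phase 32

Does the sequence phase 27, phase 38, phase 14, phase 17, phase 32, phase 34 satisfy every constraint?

Yes

Going through the constraints one by one, each required predecessor appears earlier in the sequence than its dependent — e.g. phase 27 (position 1) is before phase 34 (position 6), as required.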